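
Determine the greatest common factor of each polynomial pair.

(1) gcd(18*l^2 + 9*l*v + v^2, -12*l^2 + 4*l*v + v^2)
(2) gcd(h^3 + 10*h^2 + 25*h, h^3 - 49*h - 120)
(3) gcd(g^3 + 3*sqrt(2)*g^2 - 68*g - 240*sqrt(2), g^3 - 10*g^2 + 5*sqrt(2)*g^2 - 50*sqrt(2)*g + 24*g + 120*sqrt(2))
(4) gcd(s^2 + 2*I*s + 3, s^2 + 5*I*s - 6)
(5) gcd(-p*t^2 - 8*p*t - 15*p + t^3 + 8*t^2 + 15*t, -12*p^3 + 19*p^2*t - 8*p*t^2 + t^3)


(1) = 6*l + v
(2) = gcd(h*(h + 5)^2, (h - 8)*(h + 3)*(h + 5)) = h + 5
(3) = g + 5*sqrt(2)
(4) = gcd((s - I)*(s + 3*I), (s + 2*I)*(s + 3*I)) = s + 3*I
(5) = gcd((-p + t)*(t + 3)*(t + 5), (-4*p + t)*(-3*p + t)*(-p + t)) = p - t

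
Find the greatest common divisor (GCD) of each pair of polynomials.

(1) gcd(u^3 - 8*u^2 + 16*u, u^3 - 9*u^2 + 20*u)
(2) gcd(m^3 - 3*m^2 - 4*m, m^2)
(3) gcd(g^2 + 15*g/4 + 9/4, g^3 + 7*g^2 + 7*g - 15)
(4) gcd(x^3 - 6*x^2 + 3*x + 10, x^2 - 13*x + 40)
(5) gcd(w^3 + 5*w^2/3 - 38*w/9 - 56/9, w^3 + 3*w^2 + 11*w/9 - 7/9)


(1) = u^2 - 4*u
(2) = gcd(m*(m - 4)*(m + 1), m^2) = m
(3) = g + 3
(4) = gcd((x - 5)*(x - 2)*(x + 1), (x - 8)*(x - 5)) = x - 5
(5) = w + 7/3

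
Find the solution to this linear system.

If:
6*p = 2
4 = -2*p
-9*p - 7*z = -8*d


Then:
No Solution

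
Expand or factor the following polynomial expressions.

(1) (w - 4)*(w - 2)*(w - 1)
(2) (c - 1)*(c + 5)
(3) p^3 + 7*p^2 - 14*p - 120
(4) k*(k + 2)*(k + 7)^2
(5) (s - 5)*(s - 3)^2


(1) = w^3 - 7*w^2 + 14*w - 8
(2) = c^2 + 4*c - 5
(3) = (p - 4)*(p + 5)*(p + 6)
(4) = k^4 + 16*k^3 + 77*k^2 + 98*k
(5) = s^3 - 11*s^2 + 39*s - 45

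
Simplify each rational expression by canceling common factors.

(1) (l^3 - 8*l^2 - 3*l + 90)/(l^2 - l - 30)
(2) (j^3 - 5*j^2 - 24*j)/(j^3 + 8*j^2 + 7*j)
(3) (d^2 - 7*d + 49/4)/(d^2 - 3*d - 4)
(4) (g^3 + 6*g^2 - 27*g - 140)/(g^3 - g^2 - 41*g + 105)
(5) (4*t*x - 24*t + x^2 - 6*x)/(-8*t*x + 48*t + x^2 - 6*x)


(1) = (l^2 - 2*l - 15)/(l + 5)
(2) = (j^2 - 5*j - 24)/(j^2 + 8*j + 7)
(3) = (4*d^2 - 28*d + 49)/(4*d^2 - 12*d - 16)
(4) = (g + 4)/(g - 3)
(5) = (4*t + x)/(-8*t + x)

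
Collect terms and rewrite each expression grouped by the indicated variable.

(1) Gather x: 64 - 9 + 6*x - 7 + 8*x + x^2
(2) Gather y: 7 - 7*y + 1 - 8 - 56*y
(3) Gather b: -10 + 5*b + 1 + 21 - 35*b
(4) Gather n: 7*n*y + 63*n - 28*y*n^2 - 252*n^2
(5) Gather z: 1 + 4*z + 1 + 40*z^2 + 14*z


(1) = x^2 + 14*x + 48
(2) = -63*y
(3) = 12 - 30*b
(4) = n^2*(-28*y - 252) + n*(7*y + 63)
(5) = 40*z^2 + 18*z + 2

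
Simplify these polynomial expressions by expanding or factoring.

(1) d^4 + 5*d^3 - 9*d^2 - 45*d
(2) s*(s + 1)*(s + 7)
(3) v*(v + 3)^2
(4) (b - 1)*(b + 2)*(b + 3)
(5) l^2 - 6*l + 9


(1) = d*(d - 3)*(d + 3)*(d + 5)
(2) = s^3 + 8*s^2 + 7*s
(3) = v^3 + 6*v^2 + 9*v
(4) = b^3 + 4*b^2 + b - 6
(5) = (l - 3)^2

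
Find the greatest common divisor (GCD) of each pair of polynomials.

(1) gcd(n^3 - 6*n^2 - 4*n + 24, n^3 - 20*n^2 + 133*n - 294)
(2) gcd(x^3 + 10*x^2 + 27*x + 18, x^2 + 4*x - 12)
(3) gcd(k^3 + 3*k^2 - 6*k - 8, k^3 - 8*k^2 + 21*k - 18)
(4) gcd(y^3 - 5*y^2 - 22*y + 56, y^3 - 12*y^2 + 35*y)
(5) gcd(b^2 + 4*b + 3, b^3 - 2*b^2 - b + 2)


(1) = n - 6
(2) = gcd((x + 1)*(x + 3)*(x + 6), (x - 2)*(x + 6)) = x + 6
(3) = k - 2
(4) = y - 7
(5) = b + 1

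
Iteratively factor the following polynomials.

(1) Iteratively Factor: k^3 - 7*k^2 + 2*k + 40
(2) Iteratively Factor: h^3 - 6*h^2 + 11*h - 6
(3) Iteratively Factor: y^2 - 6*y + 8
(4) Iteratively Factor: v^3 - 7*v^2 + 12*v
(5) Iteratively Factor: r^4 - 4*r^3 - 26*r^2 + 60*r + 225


(1) = (k - 5)*(k^2 - 2*k - 8) = (k - 5)*(k + 2)*(k - 4)
(2) = (h - 1)*(h^2 - 5*h + 6) = (h - 3)*(h - 1)*(h - 2)
(3) = (y - 4)*(y - 2)
(4) = (v - 4)*(v^2 - 3*v) = (v - 4)*(v - 3)*(v)
(5) = (r - 5)*(r^3 + r^2 - 21*r - 45) = (r - 5)*(r + 3)*(r^2 - 2*r - 15) = (r - 5)^2*(r + 3)*(r + 3)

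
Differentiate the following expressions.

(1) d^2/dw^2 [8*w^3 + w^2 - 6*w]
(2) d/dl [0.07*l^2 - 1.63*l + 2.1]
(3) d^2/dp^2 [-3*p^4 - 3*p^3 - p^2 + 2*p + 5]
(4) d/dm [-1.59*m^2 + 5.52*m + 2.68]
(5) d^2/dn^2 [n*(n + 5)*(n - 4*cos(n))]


(1) = 48*w + 2
(2) = 0.14*l - 1.63
(3) = -36*p^2 - 18*p - 2
(4) = 5.52 - 3.18*m
(5) = 4*n^2*cos(n) + 16*n*sin(n) + 20*n*cos(n) + 6*n + 40*sin(n) - 8*cos(n) + 10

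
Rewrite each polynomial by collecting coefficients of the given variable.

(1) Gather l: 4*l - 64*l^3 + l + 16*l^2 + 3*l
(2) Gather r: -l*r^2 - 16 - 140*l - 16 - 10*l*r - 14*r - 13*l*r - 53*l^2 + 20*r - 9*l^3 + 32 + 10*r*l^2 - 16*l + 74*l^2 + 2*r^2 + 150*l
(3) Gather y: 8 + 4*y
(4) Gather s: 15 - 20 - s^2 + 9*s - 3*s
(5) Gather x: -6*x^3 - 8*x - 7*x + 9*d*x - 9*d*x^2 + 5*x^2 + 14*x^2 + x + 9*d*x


(1) = -64*l^3 + 16*l^2 + 8*l
(2) = -9*l^3 + 21*l^2 - 6*l + r^2*(2 - l) + r*(10*l^2 - 23*l + 6)
(3) = 4*y + 8
(4) = -s^2 + 6*s - 5
(5) = -6*x^3 + x^2*(19 - 9*d) + x*(18*d - 14)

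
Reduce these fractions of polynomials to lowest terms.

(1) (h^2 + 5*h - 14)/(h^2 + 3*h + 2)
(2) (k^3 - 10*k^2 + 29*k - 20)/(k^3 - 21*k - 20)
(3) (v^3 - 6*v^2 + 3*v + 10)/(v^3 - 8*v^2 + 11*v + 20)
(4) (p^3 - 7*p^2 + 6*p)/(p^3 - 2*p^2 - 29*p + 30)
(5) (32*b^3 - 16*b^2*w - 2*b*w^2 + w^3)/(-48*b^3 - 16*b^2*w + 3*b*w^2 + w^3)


(1) = (h^2 + 5*h - 14)/(h^2 + 3*h + 2)
(2) = (k^2 - 5*k + 4)/(k^2 + 5*k + 4)
(3) = (v - 2)/(v - 4)
(4) = p/(p + 5)
(5) = (-2*b + w)/(3*b + w)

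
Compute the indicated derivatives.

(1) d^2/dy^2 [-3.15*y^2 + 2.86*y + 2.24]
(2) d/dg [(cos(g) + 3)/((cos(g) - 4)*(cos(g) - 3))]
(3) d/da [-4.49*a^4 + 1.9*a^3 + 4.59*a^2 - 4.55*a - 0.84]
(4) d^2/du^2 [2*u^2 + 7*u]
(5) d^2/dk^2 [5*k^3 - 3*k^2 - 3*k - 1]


(1) = -6.30000000000000
(2) = (cos(g)^2 + 6*cos(g) - 33)*sin(g)/((cos(g) - 4)^2*(cos(g) - 3)^2)
(3) = -17.96*a^3 + 5.7*a^2 + 9.18*a - 4.55
(4) = 4
(5) = 30*k - 6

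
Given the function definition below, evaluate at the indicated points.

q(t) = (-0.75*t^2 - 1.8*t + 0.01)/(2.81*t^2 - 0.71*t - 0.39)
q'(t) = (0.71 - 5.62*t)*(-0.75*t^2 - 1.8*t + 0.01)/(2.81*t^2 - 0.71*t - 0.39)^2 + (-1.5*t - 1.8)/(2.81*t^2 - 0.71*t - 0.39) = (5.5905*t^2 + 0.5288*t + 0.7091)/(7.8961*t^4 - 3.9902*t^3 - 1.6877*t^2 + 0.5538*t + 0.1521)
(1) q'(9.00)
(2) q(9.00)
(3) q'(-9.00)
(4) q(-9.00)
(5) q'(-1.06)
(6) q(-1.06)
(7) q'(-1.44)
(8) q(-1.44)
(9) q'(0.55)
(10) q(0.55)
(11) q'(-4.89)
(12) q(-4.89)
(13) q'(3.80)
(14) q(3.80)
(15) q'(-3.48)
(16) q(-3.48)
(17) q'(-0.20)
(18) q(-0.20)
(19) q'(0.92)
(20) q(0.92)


(1) = 0.01
(2) = -0.35
(3) = 0.01
(4) = -0.19
(5) = 0.52
(6) = 0.31
(7) = 0.28
(8) = 0.16
(9) = 556.73
(10) = -17.36
(11) = 0.03
(12) = -0.13
(13) = 0.06
(14) = -0.47
(15) = 0.05
(16) = -0.08
(17) = 44.97
(18) = -2.51
(19) = 3.32
(20) = -1.71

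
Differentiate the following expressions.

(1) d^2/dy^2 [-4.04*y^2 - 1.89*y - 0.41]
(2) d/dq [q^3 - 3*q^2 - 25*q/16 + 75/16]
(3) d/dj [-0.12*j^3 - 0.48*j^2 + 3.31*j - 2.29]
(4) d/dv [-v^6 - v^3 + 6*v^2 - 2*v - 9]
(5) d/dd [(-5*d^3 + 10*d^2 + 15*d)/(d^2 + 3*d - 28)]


(1) = -8.08000000000000
(2) = 3*q^2 - 6*q - 25/16
(3) = -0.36*j^2 - 0.96*j + 3.31
(4) = -6*v^5 - 3*v^2 + 12*v - 2
(5) = 5*(-d^4 - 6*d^3 + 87*d^2 - 112*d - 84)/(d^4 + 6*d^3 - 47*d^2 - 168*d + 784)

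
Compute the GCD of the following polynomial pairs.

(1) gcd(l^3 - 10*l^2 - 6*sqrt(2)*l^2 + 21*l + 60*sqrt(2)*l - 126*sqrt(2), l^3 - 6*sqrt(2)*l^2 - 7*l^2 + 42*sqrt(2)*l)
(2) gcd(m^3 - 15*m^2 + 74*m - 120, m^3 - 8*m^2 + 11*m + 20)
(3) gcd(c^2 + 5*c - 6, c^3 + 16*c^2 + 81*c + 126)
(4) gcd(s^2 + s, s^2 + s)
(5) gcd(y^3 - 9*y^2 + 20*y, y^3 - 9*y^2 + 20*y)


(1) = gcd((l - 7)*(l - 3)*(l - 6*sqrt(2)), l*(l - 7)*(l - 6*sqrt(2))) = l^2 + l*(-6*sqrt(2) - 7) + 42*sqrt(2)
(2) = gcd((m - 6)*(m - 5)*(m - 4), (m - 5)*(m - 4)*(m + 1)) = m^2 - 9*m + 20
(3) = c + 6
(4) = s^2 + s
(5) = y^3 - 9*y^2 + 20*y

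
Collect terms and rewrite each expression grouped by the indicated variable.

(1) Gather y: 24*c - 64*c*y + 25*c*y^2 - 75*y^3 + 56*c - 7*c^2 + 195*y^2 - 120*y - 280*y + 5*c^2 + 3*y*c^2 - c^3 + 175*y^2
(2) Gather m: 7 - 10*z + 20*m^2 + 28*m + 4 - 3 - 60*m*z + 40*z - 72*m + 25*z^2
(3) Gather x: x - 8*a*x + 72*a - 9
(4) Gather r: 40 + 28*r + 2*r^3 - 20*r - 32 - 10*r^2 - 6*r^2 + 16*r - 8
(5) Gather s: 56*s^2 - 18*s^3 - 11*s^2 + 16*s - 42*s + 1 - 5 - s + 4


(1) = -c^3 - 2*c^2 + 80*c - 75*y^3 + y^2*(25*c + 370) + y*(3*c^2 - 64*c - 400)
(2) = 20*m^2 + m*(-60*z - 44) + 25*z^2 + 30*z + 8
(3) = 72*a + x*(1 - 8*a) - 9
(4) = 2*r^3 - 16*r^2 + 24*r
(5) = -18*s^3 + 45*s^2 - 27*s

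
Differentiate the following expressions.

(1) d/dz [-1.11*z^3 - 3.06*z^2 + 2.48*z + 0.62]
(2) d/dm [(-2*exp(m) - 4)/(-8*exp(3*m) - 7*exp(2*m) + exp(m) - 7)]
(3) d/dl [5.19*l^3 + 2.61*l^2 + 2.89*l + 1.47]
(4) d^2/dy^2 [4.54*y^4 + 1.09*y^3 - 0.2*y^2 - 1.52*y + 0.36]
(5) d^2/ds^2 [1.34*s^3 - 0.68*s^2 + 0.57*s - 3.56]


(1) = -3.33*z^2 - 6.12*z + 2.48
(2) = 2*(-(exp(m) + 2)*(24*exp(2*m) + 14*exp(m) - 1) + 8*exp(3*m) + 7*exp(2*m) - exp(m) + 7)*exp(m)/(8*exp(3*m) + 7*exp(2*m) - exp(m) + 7)^2
(3) = 15.57*l^2 + 5.22*l + 2.89
(4) = 54.48*y^2 + 6.54*y - 0.4
(5) = 8.04*s - 1.36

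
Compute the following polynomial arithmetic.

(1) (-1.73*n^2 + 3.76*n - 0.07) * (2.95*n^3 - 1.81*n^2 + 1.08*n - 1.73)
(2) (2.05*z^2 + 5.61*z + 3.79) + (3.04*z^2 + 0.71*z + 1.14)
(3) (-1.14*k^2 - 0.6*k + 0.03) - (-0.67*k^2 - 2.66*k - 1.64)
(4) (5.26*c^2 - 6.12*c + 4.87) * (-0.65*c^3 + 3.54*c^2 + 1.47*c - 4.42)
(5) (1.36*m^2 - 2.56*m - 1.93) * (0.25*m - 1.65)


(1) = -5.1035*n^5 + 14.2233*n^4 - 8.8805*n^3 + 7.1804*n^2 - 6.5804*n + 0.1211
(2) = 5.09*z^2 + 6.32*z + 4.93
(3) = -0.47*k^2 + 2.06*k + 1.67
(4) = -3.419*c^5 + 22.5984*c^4 - 17.0981*c^3 - 15.0058*c^2 + 34.2093*c - 21.5254
(5) = 0.34*m^3 - 2.884*m^2 + 3.7415*m + 3.1845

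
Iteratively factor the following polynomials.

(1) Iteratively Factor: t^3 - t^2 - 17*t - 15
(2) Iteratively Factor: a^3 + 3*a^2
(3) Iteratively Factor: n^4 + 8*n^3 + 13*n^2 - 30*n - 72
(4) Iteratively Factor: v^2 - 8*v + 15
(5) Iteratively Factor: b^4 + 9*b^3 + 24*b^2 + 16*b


(1) = (t - 5)*(t^2 + 4*t + 3) = (t - 5)*(t + 1)*(t + 3)
(2) = (a)*(a^2 + 3*a) = a*(a + 3)*(a)
(3) = (n - 2)*(n^3 + 10*n^2 + 33*n + 36) = (n - 2)*(n + 3)*(n^2 + 7*n + 12) = (n - 2)*(n + 3)*(n + 4)*(n + 3)
(4) = (v - 5)*(v - 3)
(5) = (b + 4)*(b^3 + 5*b^2 + 4*b) = b*(b + 4)*(b^2 + 5*b + 4) = b*(b + 4)^2*(b + 1)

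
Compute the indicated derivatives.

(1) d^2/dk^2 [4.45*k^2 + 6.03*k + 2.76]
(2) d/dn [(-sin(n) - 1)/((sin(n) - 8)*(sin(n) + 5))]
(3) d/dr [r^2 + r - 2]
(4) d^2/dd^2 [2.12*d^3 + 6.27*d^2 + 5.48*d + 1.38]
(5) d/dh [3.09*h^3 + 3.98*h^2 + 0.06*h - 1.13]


(1) = 8.90000000000000
(2) = (sin(n)^2 + 2*sin(n) + 37)*cos(n)/((sin(n) - 8)^2*(sin(n) + 5)^2)
(3) = 2*r + 1
(4) = 12.72*d + 12.54
(5) = 9.27*h^2 + 7.96*h + 0.06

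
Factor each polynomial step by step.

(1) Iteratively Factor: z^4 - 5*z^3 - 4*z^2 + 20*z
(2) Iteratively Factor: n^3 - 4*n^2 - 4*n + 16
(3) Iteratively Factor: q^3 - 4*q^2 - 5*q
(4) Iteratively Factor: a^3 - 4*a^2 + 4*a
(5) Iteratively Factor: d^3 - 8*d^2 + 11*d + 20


(1) = (z - 2)*(z^3 - 3*z^2 - 10*z) = z*(z - 2)*(z^2 - 3*z - 10) = z*(z - 2)*(z + 2)*(z - 5)
(2) = (n - 2)*(n^2 - 2*n - 8) = (n - 4)*(n - 2)*(n + 2)
(3) = (q + 1)*(q^2 - 5*q) = q*(q + 1)*(q - 5)
(4) = (a - 2)*(a^2 - 2*a) = a*(a - 2)*(a - 2)
(5) = (d - 5)*(d^2 - 3*d - 4) = (d - 5)*(d - 4)*(d + 1)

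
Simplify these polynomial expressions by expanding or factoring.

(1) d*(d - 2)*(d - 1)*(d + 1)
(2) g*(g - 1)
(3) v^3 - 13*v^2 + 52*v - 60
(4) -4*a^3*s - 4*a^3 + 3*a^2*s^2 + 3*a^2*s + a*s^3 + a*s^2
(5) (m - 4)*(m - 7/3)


(1) = d^4 - 2*d^3 - d^2 + 2*d
(2) = g^2 - g
(3) = (v - 6)*(v - 5)*(v - 2)
(4) = (-a + s)*(4*a + s)*(a*s + a)
(5) = m^2 - 19*m/3 + 28/3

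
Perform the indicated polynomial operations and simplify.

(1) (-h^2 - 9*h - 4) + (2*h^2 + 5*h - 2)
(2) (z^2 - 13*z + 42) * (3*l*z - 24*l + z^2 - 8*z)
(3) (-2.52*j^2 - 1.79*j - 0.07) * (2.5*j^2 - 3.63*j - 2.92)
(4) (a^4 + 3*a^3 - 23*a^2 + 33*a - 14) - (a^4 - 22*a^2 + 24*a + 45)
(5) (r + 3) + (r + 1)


(1) = h^2 - 4*h - 6
(2) = 3*l*z^3 - 63*l*z^2 + 438*l*z - 1008*l + z^4 - 21*z^3 + 146*z^2 - 336*z
(3) = -6.3*j^4 + 4.6726*j^3 + 13.6811*j^2 + 5.4809*j + 0.2044
(4) = 3*a^3 - a^2 + 9*a - 59
(5) = 2*r + 4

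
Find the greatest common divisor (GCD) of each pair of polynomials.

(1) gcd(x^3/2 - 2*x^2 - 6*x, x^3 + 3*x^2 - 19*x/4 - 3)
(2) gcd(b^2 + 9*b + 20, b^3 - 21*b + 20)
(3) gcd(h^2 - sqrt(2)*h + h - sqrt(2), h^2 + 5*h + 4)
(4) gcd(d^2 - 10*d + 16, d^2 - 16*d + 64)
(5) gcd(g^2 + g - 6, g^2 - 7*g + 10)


(1) = gcd(x*(x/2 + 1)*(x - 6), (x - 3/2)*(x + 1/2)*(x + 4)) = 1
(2) = gcd((b + 4)*(b + 5), (b - 4)*(b - 1)*(b + 5)) = b + 5
(3) = gcd((h + 1)*(h - sqrt(2)), (h + 1)*(h + 4)) = h + 1
(4) = gcd((d - 8)*(d - 2), (d - 8)^2) = d - 8
(5) = gcd((g - 2)*(g + 3), (g - 5)*(g - 2)) = g - 2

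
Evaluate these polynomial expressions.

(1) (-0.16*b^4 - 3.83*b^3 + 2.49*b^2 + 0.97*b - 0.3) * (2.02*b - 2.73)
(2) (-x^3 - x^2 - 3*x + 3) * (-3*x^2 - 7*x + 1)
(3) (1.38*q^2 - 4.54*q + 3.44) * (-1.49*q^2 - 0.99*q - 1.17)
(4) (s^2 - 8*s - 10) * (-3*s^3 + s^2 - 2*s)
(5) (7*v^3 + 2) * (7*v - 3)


(1) = -0.3232*b^5 - 7.2998*b^4 + 15.4857*b^3 - 4.8383*b^2 - 3.2541*b + 0.819
(2) = 3*x^5 + 10*x^4 + 15*x^3 + 11*x^2 - 24*x + 3
(3) = -2.0562*q^4 + 5.3984*q^3 - 2.2456*q^2 + 1.9062*q - 4.0248
(4) = -3*s^5 + 25*s^4 + 20*s^3 + 6*s^2 + 20*s
(5) = 49*v^4 - 21*v^3 + 14*v - 6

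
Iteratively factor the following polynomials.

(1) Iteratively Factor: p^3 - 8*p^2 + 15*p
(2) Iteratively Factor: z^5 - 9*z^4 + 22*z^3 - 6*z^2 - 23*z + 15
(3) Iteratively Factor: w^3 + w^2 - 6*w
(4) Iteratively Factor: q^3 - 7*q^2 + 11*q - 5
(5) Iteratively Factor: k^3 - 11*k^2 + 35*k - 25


(1) = (p - 3)*(p^2 - 5*p) = (p - 5)*(p - 3)*(p)
(2) = (z - 1)*(z^4 - 8*z^3 + 14*z^2 + 8*z - 15) = (z - 1)^2*(z^3 - 7*z^2 + 7*z + 15) = (z - 3)*(z - 1)^2*(z^2 - 4*z - 5) = (z - 3)*(z - 1)^2*(z + 1)*(z - 5)
(3) = (w - 2)*(w^2 + 3*w) = w*(w - 2)*(w + 3)
(4) = (q - 1)*(q^2 - 6*q + 5) = (q - 5)*(q - 1)*(q - 1)
(5) = (k - 5)*(k^2 - 6*k + 5) = (k - 5)^2*(k - 1)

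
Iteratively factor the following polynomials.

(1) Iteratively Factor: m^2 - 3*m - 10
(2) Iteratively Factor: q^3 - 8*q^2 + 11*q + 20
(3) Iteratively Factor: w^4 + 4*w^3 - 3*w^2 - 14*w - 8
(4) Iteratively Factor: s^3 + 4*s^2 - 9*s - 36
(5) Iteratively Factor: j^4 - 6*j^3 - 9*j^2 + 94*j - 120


(1) = (m - 5)*(m + 2)
(2) = (q + 1)*(q^2 - 9*q + 20) = (q - 4)*(q + 1)*(q - 5)
(3) = (w + 4)*(w^3 - 3*w - 2) = (w + 1)*(w + 4)*(w^2 - w - 2) = (w + 1)^2*(w + 4)*(w - 2)
(4) = (s - 3)*(s^2 + 7*s + 12) = (s - 3)*(s + 4)*(s + 3)
(5) = (j - 5)*(j^3 - j^2 - 14*j + 24) = (j - 5)*(j - 3)*(j^2 + 2*j - 8) = (j - 5)*(j - 3)*(j + 4)*(j - 2)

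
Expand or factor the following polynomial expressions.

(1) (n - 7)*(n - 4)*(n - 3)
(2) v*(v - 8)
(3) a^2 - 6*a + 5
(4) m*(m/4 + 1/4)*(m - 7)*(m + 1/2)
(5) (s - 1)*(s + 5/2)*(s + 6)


(1) = n^3 - 14*n^2 + 61*n - 84
(2) = v^2 - 8*v
(3) = (a - 5)*(a - 1)
(4) = m^4/4 - 11*m^3/8 - 5*m^2/2 - 7*m/8
(5) = s^3 + 15*s^2/2 + 13*s/2 - 15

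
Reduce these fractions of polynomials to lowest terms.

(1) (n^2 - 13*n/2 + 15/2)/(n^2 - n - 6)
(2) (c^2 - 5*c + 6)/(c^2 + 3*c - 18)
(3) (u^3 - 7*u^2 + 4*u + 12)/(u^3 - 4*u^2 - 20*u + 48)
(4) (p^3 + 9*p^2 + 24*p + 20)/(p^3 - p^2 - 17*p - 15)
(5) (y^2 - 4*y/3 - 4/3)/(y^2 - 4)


(1) = (2*n^2 - 13*n + 15)/(2*n^2 - 2*n - 12)
(2) = (c - 2)/(c + 6)
(3) = (u + 1)/(u + 4)
(4) = (p^3 + 9*p^2 + 24*p + 20)/(p^3 - p^2 - 17*p - 15)
(5) = (3*y + 2)/(3*y + 6)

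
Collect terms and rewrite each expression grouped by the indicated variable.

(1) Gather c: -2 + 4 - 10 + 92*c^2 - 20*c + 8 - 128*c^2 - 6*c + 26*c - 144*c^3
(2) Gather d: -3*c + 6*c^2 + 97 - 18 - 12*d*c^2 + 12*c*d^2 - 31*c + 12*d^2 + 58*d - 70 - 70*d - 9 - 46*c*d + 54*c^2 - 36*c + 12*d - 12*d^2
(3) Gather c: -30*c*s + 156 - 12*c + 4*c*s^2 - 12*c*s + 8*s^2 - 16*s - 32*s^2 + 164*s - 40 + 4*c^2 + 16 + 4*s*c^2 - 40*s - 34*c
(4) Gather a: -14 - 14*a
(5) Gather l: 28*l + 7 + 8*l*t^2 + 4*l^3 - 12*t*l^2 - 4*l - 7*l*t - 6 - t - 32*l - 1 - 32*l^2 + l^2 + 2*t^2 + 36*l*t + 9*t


(1) = -144*c^3 - 36*c^2
(2) = 60*c^2 + 12*c*d^2 - 70*c + d*(-12*c^2 - 46*c)
(3) = c^2*(4*s + 4) + c*(4*s^2 - 42*s - 46) - 24*s^2 + 108*s + 132
(4) = -14*a - 14
(5) = 4*l^3 + l^2*(-12*t - 31) + l*(8*t^2 + 29*t - 8) + 2*t^2 + 8*t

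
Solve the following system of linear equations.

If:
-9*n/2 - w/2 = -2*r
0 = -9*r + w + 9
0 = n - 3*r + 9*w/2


Then:
n = 54/133
r = 711/665
w = 414/665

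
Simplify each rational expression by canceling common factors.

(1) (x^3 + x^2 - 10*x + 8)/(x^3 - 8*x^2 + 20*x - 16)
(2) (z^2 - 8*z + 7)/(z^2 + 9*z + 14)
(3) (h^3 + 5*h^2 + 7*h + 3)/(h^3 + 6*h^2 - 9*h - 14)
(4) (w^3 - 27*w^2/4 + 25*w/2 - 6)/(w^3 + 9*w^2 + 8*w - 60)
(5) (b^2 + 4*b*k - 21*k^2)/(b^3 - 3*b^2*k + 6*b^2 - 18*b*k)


(1) = (x^2 + 3*x - 4)/(x^2 - 6*x + 8)
(2) = (z^2 - 8*z + 7)/(z^2 + 9*z + 14)
(3) = (h^2 + 4*h + 3)/(h^2 + 5*h - 14)
(4) = (4*w^2 - 19*w + 12)/(4*w^2 + 44*w + 120)
(5) = (b + 7*k)/(b^2 + 6*b)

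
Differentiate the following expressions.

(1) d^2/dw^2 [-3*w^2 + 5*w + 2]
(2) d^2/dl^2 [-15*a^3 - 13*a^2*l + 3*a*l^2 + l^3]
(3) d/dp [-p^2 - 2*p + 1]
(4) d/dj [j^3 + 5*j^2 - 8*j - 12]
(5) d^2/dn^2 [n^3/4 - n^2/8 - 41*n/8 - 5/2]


(1) = -6
(2) = 6*a + 6*l
(3) = -2*p - 2
(4) = 3*j^2 + 10*j - 8
(5) = 3*n/2 - 1/4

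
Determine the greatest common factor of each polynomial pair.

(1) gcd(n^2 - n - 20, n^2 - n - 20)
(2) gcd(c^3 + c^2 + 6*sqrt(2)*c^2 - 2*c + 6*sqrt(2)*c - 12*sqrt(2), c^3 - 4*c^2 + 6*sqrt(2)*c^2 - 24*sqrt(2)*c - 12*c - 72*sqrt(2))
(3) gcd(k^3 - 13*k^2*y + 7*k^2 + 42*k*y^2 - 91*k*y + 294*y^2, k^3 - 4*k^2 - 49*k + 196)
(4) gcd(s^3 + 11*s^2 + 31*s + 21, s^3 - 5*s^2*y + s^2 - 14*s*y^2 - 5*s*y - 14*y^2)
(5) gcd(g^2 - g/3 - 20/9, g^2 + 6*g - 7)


(1) = n^2 - n - 20
(2) = c^2 + c*(2 + 6*sqrt(2)) + 12*sqrt(2)
(3) = k + 7
(4) = s + 1
(5) = gcd((g - 5/3)*(g + 4/3), (g - 1)*(g + 7)) = 1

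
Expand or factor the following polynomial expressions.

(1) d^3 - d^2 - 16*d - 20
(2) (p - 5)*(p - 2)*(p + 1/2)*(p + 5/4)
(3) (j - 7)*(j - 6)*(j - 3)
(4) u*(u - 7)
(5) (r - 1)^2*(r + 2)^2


(1) = (d - 5)*(d + 2)^2
(2) = p^4 - 21*p^3/4 - 13*p^2/8 + 105*p/8 + 25/4
(3) = j^3 - 16*j^2 + 81*j - 126
(4) = u^2 - 7*u
(5) = r^4 + 2*r^3 - 3*r^2 - 4*r + 4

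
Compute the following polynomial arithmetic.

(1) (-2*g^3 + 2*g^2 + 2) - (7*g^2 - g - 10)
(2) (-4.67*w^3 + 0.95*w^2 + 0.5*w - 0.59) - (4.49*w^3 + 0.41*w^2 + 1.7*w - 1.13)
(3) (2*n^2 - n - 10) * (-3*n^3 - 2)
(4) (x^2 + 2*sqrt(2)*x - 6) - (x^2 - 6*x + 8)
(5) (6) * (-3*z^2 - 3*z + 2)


(1) = -2*g^3 - 5*g^2 + g + 12
(2) = -9.16*w^3 + 0.54*w^2 - 1.2*w + 0.54
(3) = -6*n^5 + 3*n^4 + 30*n^3 - 4*n^2 + 2*n + 20
(4) = 2*sqrt(2)*x + 6*x - 14
(5) = -18*z^2 - 18*z + 12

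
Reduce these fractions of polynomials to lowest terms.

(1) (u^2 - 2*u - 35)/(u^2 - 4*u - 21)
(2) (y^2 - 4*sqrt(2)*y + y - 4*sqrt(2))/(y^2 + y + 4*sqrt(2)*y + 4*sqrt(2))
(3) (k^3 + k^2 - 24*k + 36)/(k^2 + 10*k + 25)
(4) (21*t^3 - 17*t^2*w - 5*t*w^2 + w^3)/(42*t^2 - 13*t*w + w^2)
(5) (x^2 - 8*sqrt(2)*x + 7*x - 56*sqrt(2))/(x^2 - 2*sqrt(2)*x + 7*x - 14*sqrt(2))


(1) = (u + 5)/(u + 3)
(2) = (y - 4*sqrt(2))/(y + 4*sqrt(2))
(3) = (k^3 + k^2 - 24*k + 36)/(k^2 + 10*k + 25)
(4) = (3*t^2 - 2*t*w - w^2)/(6*t - w)
(5) = (x - 8*sqrt(2))/(x - 2*sqrt(2))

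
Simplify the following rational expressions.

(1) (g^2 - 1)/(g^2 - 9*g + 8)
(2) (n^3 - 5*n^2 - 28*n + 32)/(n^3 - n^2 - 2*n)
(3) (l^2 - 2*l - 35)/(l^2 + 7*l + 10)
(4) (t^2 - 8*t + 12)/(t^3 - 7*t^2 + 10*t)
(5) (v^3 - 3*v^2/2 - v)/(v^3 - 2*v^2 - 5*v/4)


(1) = (g + 1)/(g - 8)
(2) = (n^3 - 5*n^2 - 28*n + 32)/(n^3 - n^2 - 2*n)
(3) = (l - 7)/(l + 2)
(4) = (t - 6)/(t^2 - 5*t)
(5) = (2*v - 4)/(2*v - 5)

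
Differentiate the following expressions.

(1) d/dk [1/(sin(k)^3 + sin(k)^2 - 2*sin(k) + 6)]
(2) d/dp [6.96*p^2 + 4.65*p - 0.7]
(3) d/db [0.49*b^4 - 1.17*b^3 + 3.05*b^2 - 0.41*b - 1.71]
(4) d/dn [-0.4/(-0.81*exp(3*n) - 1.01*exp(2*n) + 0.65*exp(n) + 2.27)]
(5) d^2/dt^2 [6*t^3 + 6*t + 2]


(1) = (-3*sin(k)^2 - 2*sin(k) + 2)*cos(k)/(sin(k)^3 + sin(k)^2 - 2*sin(k) + 6)^2
(2) = 13.92*p + 4.65
(3) = 1.96*b^3 - 3.51*b^2 + 6.1*b - 0.41
(4) = (-0.972*exp(2*n) - 0.808*exp(n) + 0.26)*exp(n)/(0.81*exp(3*n) + 1.01*exp(2*n) - 0.65*exp(n) - 2.27)^2
(5) = 36*t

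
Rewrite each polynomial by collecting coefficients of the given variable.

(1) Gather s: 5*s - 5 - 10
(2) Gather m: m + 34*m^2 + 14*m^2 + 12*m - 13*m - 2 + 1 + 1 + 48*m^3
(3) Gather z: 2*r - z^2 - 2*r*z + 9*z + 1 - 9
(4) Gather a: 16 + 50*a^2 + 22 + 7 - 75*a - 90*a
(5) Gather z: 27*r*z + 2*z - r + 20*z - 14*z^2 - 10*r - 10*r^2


(1) = 5*s - 15
(2) = 48*m^3 + 48*m^2
(3) = 2*r - z^2 + z*(9 - 2*r) - 8
(4) = 50*a^2 - 165*a + 45
(5) = -10*r^2 - 11*r - 14*z^2 + z*(27*r + 22)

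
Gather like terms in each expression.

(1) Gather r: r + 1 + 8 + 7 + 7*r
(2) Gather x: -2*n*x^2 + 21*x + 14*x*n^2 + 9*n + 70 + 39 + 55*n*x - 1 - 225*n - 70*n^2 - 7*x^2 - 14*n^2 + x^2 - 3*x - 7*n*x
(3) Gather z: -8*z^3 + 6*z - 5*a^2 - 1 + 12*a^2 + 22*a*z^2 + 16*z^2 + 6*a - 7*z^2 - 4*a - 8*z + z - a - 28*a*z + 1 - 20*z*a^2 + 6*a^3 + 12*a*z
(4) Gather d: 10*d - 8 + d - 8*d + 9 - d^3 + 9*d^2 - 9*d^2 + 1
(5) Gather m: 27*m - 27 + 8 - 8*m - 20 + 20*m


(1) = 8*r + 16
(2) = -84*n^2 - 216*n + x^2*(-2*n - 6) + x*(14*n^2 + 48*n + 18) + 108
(3) = 6*a^3 + 7*a^2 + a - 8*z^3 + z^2*(22*a + 9) + z*(-20*a^2 - 16*a - 1)
(4) = -d^3 + 3*d + 2
(5) = 39*m - 39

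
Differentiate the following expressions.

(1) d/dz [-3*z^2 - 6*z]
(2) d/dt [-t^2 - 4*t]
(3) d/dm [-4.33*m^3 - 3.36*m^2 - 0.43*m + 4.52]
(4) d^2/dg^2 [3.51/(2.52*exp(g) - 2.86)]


(1) = -6*z - 6
(2) = -2*t - 4
(3) = -12.99*m^2 - 6.72*m - 0.43
(4) = (22.289904*exp(g) + 25.297272)*exp(g)/(2.52*exp(g) - 2.86)^3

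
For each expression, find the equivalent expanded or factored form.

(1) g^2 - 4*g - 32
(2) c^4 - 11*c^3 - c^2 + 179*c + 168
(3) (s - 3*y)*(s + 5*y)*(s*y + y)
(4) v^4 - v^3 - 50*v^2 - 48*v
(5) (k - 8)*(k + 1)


(1) = (g - 8)*(g + 4)
(2) = (c - 8)*(c - 7)*(c + 1)*(c + 3)
(3) = s^3*y + 2*s^2*y^2 + s^2*y - 15*s*y^3 + 2*s*y^2 - 15*y^3
(4) = v*(v - 8)*(v + 1)*(v + 6)
(5) = k^2 - 7*k - 8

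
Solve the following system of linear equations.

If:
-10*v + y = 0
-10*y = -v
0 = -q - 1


Then:
q = -1
v = 0
y = 0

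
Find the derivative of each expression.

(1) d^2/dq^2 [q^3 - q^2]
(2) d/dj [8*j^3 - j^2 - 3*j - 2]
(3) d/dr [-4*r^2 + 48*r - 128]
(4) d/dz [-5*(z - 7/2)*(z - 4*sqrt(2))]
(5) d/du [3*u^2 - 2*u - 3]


(1) = 6*q - 2
(2) = 24*j^2 - 2*j - 3
(3) = 48 - 8*r
(4) = -10*z + 35/2 + 20*sqrt(2)
(5) = 6*u - 2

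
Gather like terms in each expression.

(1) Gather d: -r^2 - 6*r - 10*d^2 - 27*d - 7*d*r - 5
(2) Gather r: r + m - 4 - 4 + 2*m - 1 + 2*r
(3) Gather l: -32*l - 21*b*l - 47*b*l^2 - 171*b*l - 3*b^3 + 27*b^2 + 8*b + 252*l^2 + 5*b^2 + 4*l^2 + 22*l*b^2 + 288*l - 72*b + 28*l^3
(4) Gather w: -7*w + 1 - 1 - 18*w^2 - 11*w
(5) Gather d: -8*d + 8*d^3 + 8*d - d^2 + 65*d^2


(1) = -10*d^2 + d*(-7*r - 27) - r^2 - 6*r - 5
(2) = 3*m + 3*r - 9
(3) = -3*b^3 + 32*b^2 - 64*b + 28*l^3 + l^2*(256 - 47*b) + l*(22*b^2 - 192*b + 256)
(4) = -18*w^2 - 18*w
(5) = 8*d^3 + 64*d^2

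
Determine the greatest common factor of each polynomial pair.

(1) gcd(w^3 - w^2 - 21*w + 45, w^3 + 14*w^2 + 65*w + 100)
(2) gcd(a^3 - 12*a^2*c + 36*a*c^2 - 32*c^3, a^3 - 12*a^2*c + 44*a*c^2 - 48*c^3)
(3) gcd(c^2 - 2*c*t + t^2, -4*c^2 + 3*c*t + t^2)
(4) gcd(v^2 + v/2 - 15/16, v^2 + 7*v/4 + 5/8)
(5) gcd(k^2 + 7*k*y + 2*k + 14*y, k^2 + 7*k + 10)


(1) = w + 5
(2) = a - 2*c
(3) = gcd((-c + t)^2, (-c + t)*(4*c + t)) = -c + t
(4) = v + 5/4
(5) = gcd((k + 2)*(k + 7*y), (k + 2)*(k + 5)) = k + 2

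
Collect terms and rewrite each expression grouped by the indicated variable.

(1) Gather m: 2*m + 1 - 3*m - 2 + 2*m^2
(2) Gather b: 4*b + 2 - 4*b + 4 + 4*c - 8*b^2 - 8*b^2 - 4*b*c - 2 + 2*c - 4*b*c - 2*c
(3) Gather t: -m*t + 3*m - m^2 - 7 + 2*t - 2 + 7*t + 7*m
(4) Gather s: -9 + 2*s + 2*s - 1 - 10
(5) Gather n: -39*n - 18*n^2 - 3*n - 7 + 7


(1) = 2*m^2 - m - 1
(2) = -16*b^2 - 8*b*c + 4*c + 4
(3) = -m^2 + 10*m + t*(9 - m) - 9
(4) = 4*s - 20
(5) = -18*n^2 - 42*n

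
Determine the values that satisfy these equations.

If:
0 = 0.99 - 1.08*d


Then:
d = 0.92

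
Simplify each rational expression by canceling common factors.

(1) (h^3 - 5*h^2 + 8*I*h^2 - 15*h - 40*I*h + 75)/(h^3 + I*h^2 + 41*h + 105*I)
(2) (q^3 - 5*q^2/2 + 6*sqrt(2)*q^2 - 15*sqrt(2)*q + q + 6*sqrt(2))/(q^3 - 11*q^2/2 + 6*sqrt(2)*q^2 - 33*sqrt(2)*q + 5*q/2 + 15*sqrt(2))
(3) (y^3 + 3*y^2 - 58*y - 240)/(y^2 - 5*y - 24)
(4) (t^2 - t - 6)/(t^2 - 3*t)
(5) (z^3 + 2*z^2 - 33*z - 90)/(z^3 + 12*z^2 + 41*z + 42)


(1) = (h - 5)/(h - 7*I)
(2) = (4*q - 8)/(4*q - 20)
(3) = (y^2 + 11*y + 30)/(y + 3)
(4) = (t + 2)/t
(5) = (z^2 - z - 30)/(z^2 + 9*z + 14)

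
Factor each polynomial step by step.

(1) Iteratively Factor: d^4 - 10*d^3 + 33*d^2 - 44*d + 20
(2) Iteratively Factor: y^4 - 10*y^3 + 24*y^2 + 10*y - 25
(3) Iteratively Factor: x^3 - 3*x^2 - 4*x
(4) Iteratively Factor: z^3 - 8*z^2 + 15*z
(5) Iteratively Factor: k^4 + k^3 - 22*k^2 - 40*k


(1) = (d - 1)*(d^3 - 9*d^2 + 24*d - 20) = (d - 5)*(d - 1)*(d^2 - 4*d + 4) = (d - 5)*(d - 2)*(d - 1)*(d - 2)
(2) = (y - 1)*(y^3 - 9*y^2 + 15*y + 25) = (y - 5)*(y - 1)*(y^2 - 4*y - 5) = (y - 5)*(y - 1)*(y + 1)*(y - 5)
(3) = (x)*(x^2 - 3*x - 4) = x*(x + 1)*(x - 4)
(4) = (z - 3)*(z^2 - 5*z) = (z - 5)*(z - 3)*(z)
(5) = (k + 4)*(k^3 - 3*k^2 - 10*k) = k*(k + 4)*(k^2 - 3*k - 10) = k*(k - 5)*(k + 4)*(k + 2)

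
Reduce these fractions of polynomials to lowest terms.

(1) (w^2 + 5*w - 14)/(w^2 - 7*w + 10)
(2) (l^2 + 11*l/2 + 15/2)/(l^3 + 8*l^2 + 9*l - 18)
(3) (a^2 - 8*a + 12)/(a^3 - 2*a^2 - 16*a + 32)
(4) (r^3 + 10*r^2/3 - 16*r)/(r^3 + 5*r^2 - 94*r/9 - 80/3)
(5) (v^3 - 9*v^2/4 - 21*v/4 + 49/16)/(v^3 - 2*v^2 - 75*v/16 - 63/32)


(1) = (w + 7)/(w - 5)
(2) = (2*l + 5)/(2*l^2 + 10*l - 12)
(3) = (a - 6)/(a^2 - 16)
(4) = 3*r/(3*r + 5)
(5) = (16*v^2 + 20*v - 14)/(16*v^2 + 24*v + 9)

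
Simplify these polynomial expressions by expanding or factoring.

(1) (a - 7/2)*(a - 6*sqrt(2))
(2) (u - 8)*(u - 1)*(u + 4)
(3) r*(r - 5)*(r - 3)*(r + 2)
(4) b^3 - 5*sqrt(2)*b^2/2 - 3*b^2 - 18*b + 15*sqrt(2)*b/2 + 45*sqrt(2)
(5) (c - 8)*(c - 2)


(1) = a^2 - 6*sqrt(2)*a - 7*a/2 + 21*sqrt(2)
(2) = u^3 - 5*u^2 - 28*u + 32
(3) = r^4 - 6*r^3 - r^2 + 30*r
(4) = (b - 6)*(b + 3)*(b - 5*sqrt(2)/2)
(5) = c^2 - 10*c + 16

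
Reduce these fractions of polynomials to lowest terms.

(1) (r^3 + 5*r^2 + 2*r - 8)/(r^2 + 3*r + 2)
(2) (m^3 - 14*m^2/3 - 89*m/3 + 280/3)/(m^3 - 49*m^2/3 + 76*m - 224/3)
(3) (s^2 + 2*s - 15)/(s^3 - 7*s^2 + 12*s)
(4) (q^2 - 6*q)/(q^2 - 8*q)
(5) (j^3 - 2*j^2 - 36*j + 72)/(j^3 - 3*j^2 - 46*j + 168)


(1) = (r^2 + 3*r - 4)/(r + 1)
(2) = (3*m^2 + 7*m - 40)/(3*m^2 - 28*m + 32)
(3) = (s + 5)/(s^2 - 4*s)
(4) = (q - 6)/(q - 8)
(5) = (j^2 + 4*j - 12)/(j^2 + 3*j - 28)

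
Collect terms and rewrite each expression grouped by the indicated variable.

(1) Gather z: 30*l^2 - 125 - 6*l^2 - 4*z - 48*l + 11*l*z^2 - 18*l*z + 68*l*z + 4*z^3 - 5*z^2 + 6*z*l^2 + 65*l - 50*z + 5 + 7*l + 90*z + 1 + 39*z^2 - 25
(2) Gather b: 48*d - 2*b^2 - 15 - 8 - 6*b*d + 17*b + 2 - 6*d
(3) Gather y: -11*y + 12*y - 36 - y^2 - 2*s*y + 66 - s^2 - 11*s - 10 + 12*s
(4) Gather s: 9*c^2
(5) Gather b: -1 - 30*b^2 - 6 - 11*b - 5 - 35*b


(1) = 24*l^2 + 24*l + 4*z^3 + z^2*(11*l + 34) + z*(6*l^2 + 50*l + 36) - 144
(2) = -2*b^2 + b*(17 - 6*d) + 42*d - 21
(3) = -s^2 + s - y^2 + y*(1 - 2*s) + 20
(4) = 9*c^2
(5) = -30*b^2 - 46*b - 12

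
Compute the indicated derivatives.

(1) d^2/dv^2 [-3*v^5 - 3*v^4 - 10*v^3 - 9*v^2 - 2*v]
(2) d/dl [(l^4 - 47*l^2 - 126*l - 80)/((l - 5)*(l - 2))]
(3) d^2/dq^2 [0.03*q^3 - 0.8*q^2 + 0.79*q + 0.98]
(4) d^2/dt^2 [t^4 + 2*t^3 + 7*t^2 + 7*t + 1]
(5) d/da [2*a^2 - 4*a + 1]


(1) = -60*v^3 - 36*v^2 - 60*v - 18
(2) = (2*l^5 - 21*l^4 + 40*l^3 + 455*l^2 - 780*l - 1820)/(l^4 - 14*l^3 + 69*l^2 - 140*l + 100)
(3) = 0.18*q - 1.6
(4) = 12*t^2 + 12*t + 14
(5) = 4*a - 4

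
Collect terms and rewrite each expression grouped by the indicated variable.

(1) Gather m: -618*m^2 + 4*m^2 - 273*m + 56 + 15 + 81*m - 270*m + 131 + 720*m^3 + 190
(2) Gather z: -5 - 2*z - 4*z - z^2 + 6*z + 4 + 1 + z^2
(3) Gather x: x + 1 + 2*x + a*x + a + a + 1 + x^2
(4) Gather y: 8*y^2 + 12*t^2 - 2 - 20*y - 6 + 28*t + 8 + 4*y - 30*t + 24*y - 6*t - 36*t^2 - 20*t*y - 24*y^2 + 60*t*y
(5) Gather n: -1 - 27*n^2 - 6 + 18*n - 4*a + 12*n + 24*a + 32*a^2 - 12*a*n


(1) = 720*m^3 - 614*m^2 - 462*m + 392
(2) = 0
(3) = 2*a + x^2 + x*(a + 3) + 2
(4) = -24*t^2 - 8*t - 16*y^2 + y*(40*t + 8)
(5) = 32*a^2 + 20*a - 27*n^2 + n*(30 - 12*a) - 7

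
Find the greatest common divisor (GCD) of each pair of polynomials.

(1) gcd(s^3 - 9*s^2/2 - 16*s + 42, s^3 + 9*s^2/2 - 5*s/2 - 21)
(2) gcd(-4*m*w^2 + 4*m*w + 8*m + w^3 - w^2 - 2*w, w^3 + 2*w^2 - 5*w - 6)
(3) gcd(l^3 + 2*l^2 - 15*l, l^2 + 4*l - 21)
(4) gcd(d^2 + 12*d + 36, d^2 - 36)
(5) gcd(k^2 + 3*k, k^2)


(1) = gcd((s - 6)*(s - 2)*(s + 7/2), (s - 2)*(s + 3)*(s + 7/2)) = s^2 + 3*s/2 - 7
(2) = gcd((-4*m + w)*(w - 2)*(w + 1), (w - 2)*(w + 1)*(w + 3)) = w^2 - w - 2
(3) = gcd(l*(l - 3)*(l + 5), (l - 3)*(l + 7)) = l - 3
(4) = gcd((d + 6)^2, (d - 6)*(d + 6)) = d + 6
(5) = gcd(k*(k + 3), k^2) = k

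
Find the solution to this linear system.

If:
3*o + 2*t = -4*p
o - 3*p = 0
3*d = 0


Then:
d = 0
o = -6*t/13
p = -2*t/13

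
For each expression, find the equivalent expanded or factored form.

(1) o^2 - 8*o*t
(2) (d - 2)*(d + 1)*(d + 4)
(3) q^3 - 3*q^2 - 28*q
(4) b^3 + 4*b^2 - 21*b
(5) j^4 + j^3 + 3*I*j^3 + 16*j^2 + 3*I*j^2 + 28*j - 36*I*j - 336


(1) = o*(o - 8*t)
(2) = d^3 + 3*d^2 - 6*d - 8
(3) = q*(q - 7)*(q + 4)
(4) = b*(b - 3)*(b + 7)
(5) = (j - 3)*(j + 4)*(j - 4*I)*(j + 7*I)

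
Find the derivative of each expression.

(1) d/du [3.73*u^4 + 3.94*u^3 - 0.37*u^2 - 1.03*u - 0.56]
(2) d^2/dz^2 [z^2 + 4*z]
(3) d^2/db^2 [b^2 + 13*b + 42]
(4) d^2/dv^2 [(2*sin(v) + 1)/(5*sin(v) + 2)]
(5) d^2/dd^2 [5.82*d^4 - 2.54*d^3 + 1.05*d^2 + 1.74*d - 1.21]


(1) = 14.92*u^3 + 11.82*u^2 - 0.74*u - 1.03
(2) = 2
(3) = 2
(4) = (-5*sin(v)^2 + 2*sin(v) + 10)/(5*sin(v) + 2)^3
(5) = 69.84*d^2 - 15.24*d + 2.1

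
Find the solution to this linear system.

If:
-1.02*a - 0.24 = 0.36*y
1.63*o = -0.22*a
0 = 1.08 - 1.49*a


Then:
a = 0.72
o = -0.10
y = -2.72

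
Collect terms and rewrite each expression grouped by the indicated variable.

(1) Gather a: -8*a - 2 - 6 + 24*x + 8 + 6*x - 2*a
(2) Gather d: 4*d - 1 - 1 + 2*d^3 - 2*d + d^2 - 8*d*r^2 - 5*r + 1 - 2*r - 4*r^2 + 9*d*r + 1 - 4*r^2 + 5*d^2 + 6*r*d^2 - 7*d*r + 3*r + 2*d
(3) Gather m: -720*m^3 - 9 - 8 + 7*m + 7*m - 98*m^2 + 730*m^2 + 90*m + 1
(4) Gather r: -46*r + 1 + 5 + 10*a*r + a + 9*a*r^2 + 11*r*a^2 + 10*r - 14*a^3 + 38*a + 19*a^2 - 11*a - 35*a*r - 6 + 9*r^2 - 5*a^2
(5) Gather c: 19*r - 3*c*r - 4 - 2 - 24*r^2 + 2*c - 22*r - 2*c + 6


(1) = -10*a + 30*x
(2) = 2*d^3 + d^2*(6*r + 6) + d*(-8*r^2 + 2*r + 4) - 8*r^2 - 4*r
(3) = -720*m^3 + 632*m^2 + 104*m - 16
(4) = -14*a^3 + 14*a^2 + 28*a + r^2*(9*a + 9) + r*(11*a^2 - 25*a - 36)
(5) = -3*c*r - 24*r^2 - 3*r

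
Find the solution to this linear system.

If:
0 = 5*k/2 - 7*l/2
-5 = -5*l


Then:
k = 7/5
l = 1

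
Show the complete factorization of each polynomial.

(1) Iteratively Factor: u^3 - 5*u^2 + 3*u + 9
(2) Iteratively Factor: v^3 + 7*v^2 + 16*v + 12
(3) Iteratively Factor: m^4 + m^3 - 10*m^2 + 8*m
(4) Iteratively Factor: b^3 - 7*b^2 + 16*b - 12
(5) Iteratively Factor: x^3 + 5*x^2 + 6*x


(1) = (u - 3)*(u^2 - 2*u - 3) = (u - 3)*(u + 1)*(u - 3)
(2) = (v + 2)*(v^2 + 5*v + 6) = (v + 2)^2*(v + 3)
(3) = (m - 2)*(m^3 + 3*m^2 - 4*m) = (m - 2)*(m - 1)*(m^2 + 4*m) = (m - 2)*(m - 1)*(m + 4)*(m)
(4) = (b - 3)*(b^2 - 4*b + 4) = (b - 3)*(b - 2)*(b - 2)
(5) = (x + 3)*(x^2 + 2*x) = (x + 2)*(x + 3)*(x)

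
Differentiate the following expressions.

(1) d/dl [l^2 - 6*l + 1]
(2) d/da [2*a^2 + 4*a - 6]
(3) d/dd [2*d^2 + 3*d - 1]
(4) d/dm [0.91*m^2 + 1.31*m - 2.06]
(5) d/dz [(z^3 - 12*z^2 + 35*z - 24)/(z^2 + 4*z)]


(1) = 2*l - 6
(2) = 4*a + 4
(3) = 4*d + 3
(4) = 1.82*m + 1.31
(5) = (z^4 + 8*z^3 - 83*z^2 + 48*z + 96)/(z^2*(z^2 + 8*z + 16))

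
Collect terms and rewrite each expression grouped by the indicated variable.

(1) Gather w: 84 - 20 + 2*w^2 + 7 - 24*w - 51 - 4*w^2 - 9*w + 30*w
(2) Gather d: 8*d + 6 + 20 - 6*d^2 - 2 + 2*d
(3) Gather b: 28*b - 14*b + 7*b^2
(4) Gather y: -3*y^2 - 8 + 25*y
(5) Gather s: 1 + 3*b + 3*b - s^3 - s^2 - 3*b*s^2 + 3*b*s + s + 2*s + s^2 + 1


(1) = -2*w^2 - 3*w + 20
(2) = -6*d^2 + 10*d + 24
(3) = 7*b^2 + 14*b
(4) = -3*y^2 + 25*y - 8
(5) = -3*b*s^2 + 6*b - s^3 + s*(3*b + 3) + 2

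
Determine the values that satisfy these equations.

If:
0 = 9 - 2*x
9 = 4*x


Then:
No Solution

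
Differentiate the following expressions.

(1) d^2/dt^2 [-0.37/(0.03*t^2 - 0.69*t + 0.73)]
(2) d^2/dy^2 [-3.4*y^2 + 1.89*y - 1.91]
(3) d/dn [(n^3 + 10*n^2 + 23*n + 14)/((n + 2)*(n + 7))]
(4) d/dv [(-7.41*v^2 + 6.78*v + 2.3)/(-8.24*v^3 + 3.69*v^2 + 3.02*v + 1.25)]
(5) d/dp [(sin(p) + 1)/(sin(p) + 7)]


(1) = (0.000666*t^2 - 0.015318*t - 0.37*(0.06*t - 0.69)*(0.12*t - 1.38) + 0.016206)/(0.03*t^2 - 0.69*t + 0.73)^3
(2) = -6.80000000000000
(3) = 1
(4) = (-61.0584*v^4 + 111.7344*v^3 + 9.4596*v^2 - 35.499*v + 1.529)/(67.8976*v^6 - 60.8112*v^5 - 36.1535*v^4 + 1.6876*v^3 + 18.3454*v^2 + 7.55*v + 1.5625)
(5) = 6*cos(p)/(sin(p) + 7)^2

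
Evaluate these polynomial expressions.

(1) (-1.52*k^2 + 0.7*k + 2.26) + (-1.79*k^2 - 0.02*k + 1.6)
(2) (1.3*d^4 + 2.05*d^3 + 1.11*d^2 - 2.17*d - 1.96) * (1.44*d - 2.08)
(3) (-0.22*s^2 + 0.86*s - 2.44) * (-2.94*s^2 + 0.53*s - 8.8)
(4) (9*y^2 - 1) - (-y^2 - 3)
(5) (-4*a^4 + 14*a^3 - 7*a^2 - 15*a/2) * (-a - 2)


(1) = -3.31*k^2 + 0.68*k + 3.86
(2) = 1.872*d^5 + 0.248*d^4 - 2.6656*d^3 - 5.4336*d^2 + 1.6912*d + 4.0768
(3) = 0.6468*s^4 - 2.645*s^3 + 9.5654*s^2 - 8.8612*s + 21.472
(4) = 10*y^2 + 2
(5) = 4*a^5 - 6*a^4 - 21*a^3 + 43*a^2/2 + 15*a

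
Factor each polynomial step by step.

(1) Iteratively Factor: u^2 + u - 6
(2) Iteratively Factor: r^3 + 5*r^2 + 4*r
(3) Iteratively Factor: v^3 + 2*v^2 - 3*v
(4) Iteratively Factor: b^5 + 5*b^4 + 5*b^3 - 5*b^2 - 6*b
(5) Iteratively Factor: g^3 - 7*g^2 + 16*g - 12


(1) = (u + 3)*(u - 2)
(2) = (r + 4)*(r^2 + r) = (r + 1)*(r + 4)*(r)
(3) = (v - 1)*(v^2 + 3*v) = v*(v - 1)*(v + 3)
(4) = (b + 1)*(b^4 + 4*b^3 + b^2 - 6*b) = (b + 1)*(b + 3)*(b^3 + b^2 - 2*b) = b*(b + 1)*(b + 3)*(b^2 + b - 2) = b*(b - 1)*(b + 1)*(b + 3)*(b + 2)
(5) = (g - 2)*(g^2 - 5*g + 6) = (g - 3)*(g - 2)*(g - 2)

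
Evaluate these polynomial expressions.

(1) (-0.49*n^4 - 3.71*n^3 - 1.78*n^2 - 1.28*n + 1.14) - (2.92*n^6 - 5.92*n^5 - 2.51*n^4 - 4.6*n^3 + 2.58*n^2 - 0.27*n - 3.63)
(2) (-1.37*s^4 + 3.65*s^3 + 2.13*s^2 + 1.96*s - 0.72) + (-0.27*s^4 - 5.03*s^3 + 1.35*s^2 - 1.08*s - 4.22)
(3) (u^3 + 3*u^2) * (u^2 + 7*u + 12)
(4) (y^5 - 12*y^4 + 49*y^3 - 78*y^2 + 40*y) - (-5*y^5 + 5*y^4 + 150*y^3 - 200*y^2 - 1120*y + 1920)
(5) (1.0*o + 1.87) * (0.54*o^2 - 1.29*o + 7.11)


(1) = -2.92*n^6 + 5.92*n^5 + 2.02*n^4 + 0.89*n^3 - 4.36*n^2 - 1.01*n + 4.77
(2) = -1.64*s^4 - 1.38*s^3 + 3.48*s^2 + 0.88*s - 4.94
(3) = u^5 + 10*u^4 + 33*u^3 + 36*u^2
(4) = 6*y^5 - 17*y^4 - 101*y^3 + 122*y^2 + 1160*y - 1920
(5) = 0.54*o^3 - 0.2802*o^2 + 4.6977*o + 13.2957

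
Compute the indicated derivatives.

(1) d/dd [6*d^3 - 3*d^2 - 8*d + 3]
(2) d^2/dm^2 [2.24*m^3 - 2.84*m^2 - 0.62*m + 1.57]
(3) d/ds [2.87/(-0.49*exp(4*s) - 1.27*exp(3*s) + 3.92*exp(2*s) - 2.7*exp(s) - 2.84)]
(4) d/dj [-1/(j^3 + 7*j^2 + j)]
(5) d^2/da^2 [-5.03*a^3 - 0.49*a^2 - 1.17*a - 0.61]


(1) = 18*d^2 - 6*d - 8
(2) = 13.44*m - 5.68
(3) = (5.6252*exp(3*s) + 10.9347*exp(2*s) - 22.5008*exp(s) + 7.749)*exp(s)/(0.49*exp(4*s) + 1.27*exp(3*s) - 3.92*exp(2*s) + 2.7*exp(s) + 2.84)^2
(4) = (3*j^2 + 14*j + 1)/(j^2*(j^2 + 7*j + 1)^2)
(5) = -30.18*a - 0.98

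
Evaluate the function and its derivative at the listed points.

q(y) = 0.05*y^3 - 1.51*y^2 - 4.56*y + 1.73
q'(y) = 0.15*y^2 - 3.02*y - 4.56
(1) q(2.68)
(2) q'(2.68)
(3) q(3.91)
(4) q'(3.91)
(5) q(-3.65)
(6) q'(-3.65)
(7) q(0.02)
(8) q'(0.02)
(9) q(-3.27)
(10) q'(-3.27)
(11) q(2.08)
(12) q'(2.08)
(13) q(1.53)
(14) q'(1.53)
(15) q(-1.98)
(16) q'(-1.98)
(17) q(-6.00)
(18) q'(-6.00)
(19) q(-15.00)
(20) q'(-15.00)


(1) = -20.37
(2) = -11.58
(3) = -36.20
(4) = -14.07
(5) = -4.17
(6) = 8.46
(7) = 1.64
(8) = -4.62
(9) = -1.25
(10) = 6.92
(11) = -13.84
(12) = -10.19
(13) = -8.60
(14) = -8.83
(15) = 4.45
(16) = 2.01
(17) = -36.07
(18) = 18.96
(19) = -438.37
(20) = 74.49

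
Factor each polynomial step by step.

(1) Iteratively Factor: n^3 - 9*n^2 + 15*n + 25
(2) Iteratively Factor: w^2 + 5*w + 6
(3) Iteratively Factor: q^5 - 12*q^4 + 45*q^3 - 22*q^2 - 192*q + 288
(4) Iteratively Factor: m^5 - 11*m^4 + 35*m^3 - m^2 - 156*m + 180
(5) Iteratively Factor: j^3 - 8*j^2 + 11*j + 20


(1) = (n - 5)*(n^2 - 4*n - 5) = (n - 5)^2*(n + 1)
(2) = (w + 3)*(w + 2)
(3) = (q - 4)*(q^4 - 8*q^3 + 13*q^2 + 30*q - 72) = (q - 4)*(q - 3)*(q^3 - 5*q^2 - 2*q + 24) = (q - 4)*(q - 3)^2*(q^2 - 2*q - 8) = (q - 4)^2*(q - 3)^2*(q + 2)
(4) = (m - 3)*(m^4 - 8*m^3 + 11*m^2 + 32*m - 60) = (m - 3)*(m + 2)*(m^3 - 10*m^2 + 31*m - 30) = (m - 5)*(m - 3)*(m + 2)*(m^2 - 5*m + 6) = (m - 5)*(m - 3)*(m - 2)*(m + 2)*(m - 3)
(5) = (j - 4)*(j^2 - 4*j - 5) = (j - 4)*(j + 1)*(j - 5)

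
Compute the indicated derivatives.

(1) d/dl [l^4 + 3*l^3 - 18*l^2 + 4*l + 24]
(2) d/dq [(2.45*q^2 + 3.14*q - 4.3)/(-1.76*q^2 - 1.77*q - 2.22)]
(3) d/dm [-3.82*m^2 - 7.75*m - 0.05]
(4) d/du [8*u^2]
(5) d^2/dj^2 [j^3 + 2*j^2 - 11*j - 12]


(1) = 4*l^3 + 9*l^2 - 36*l + 4
(2) = (1.1899*q^2 - 26.014*q - 14.5818)/(3.0976*q^4 + 6.2304*q^3 + 10.9473*q^2 + 7.8588*q + 4.9284)
(3) = -7.64*m - 7.75
(4) = 16*u
(5) = 6*j + 4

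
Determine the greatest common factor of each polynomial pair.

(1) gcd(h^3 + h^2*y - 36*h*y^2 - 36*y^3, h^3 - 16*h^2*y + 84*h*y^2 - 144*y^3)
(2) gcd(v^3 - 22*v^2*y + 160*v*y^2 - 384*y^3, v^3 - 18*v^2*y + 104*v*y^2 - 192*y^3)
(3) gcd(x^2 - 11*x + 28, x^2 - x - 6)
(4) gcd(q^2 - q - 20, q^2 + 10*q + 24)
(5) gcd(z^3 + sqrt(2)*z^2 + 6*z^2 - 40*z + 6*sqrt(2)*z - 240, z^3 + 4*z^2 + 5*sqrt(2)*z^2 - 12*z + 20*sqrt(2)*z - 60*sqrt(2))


(1) = -h + 6*y
(2) = v^2 - 14*v*y + 48*y^2
(3) = 1
(4) = q + 4
(5) = gcd((z + 6)*(z - 4*sqrt(2))*(z + 5*sqrt(2)), (z - 2)*(z + 6)*(z + 5*sqrt(2))) = z^2 + z*(6 + 5*sqrt(2)) + 30*sqrt(2)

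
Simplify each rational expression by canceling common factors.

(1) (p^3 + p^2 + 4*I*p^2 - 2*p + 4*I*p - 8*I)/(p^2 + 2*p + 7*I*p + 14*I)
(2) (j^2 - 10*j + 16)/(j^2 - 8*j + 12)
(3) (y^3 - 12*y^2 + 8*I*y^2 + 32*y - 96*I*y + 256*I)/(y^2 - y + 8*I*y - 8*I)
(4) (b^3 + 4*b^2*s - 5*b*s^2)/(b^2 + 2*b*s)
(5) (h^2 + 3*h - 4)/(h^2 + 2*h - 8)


(1) = (p^2 + p*(-1 + 4*I) - 4*I)/(p + 7*I)
(2) = (j - 8)/(j - 6)
(3) = (y^2 - 12*y + 32)/(y - 1)
(4) = (b^2 + 4*b*s - 5*s^2)/(b + 2*s)
(5) = (h - 1)/(h - 2)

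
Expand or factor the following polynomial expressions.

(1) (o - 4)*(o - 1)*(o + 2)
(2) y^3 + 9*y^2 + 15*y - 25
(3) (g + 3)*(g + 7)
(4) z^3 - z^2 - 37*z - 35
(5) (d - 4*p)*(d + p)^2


(1) = o^3 - 3*o^2 - 6*o + 8
(2) = (y - 1)*(y + 5)^2
(3) = g^2 + 10*g + 21
(4) = (z - 7)*(z + 1)*(z + 5)
(5) = d^3 - 2*d^2*p - 7*d*p^2 - 4*p^3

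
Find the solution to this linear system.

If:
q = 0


Then:
q = 0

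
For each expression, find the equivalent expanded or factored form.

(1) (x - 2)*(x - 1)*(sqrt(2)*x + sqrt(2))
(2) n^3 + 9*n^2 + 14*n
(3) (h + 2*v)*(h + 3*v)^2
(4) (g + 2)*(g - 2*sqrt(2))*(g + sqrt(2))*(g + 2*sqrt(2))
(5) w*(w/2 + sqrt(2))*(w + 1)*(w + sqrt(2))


(1) = sqrt(2)*x^3 - 2*sqrt(2)*x^2 - sqrt(2)*x + 2*sqrt(2)
(2) = n*(n + 2)*(n + 7)
(3) = h^3 + 8*h^2*v + 21*h*v^2 + 18*v^3
(4) = g^4 + sqrt(2)*g^3 + 2*g^3 - 8*g^2 + 2*sqrt(2)*g^2 - 16*g - 8*sqrt(2)*g - 16*sqrt(2)
(5) = w^4/2 + w^3/2 + 3*sqrt(2)*w^3/2 + 2*w^2 + 3*sqrt(2)*w^2/2 + 2*w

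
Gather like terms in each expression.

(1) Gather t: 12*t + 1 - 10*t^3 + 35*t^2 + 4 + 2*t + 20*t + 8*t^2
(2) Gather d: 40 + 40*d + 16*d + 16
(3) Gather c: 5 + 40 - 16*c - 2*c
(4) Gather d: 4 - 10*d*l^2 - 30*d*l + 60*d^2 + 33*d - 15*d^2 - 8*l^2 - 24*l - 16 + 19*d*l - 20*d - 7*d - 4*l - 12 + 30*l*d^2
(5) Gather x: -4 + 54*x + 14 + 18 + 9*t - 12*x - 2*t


(1) = -10*t^3 + 43*t^2 + 34*t + 5
(2) = 56*d + 56
(3) = 45 - 18*c
(4) = d^2*(30*l + 45) + d*(-10*l^2 - 11*l + 6) - 8*l^2 - 28*l - 24
(5) = 7*t + 42*x + 28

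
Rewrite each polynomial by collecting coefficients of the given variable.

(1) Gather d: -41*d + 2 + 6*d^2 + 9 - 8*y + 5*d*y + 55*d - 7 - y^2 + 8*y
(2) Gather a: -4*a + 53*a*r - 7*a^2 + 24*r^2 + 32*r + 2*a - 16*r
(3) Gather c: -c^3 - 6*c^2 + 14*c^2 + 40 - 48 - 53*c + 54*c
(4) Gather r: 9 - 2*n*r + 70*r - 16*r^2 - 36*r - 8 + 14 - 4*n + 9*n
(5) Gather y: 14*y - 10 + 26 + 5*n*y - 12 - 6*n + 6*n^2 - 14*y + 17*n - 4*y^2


(1) = 6*d^2 + d*(5*y + 14) - y^2 + 4
(2) = -7*a^2 + a*(53*r - 2) + 24*r^2 + 16*r
(3) = -c^3 + 8*c^2 + c - 8
(4) = 5*n - 16*r^2 + r*(34 - 2*n) + 15
(5) = 6*n^2 + 5*n*y + 11*n - 4*y^2 + 4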